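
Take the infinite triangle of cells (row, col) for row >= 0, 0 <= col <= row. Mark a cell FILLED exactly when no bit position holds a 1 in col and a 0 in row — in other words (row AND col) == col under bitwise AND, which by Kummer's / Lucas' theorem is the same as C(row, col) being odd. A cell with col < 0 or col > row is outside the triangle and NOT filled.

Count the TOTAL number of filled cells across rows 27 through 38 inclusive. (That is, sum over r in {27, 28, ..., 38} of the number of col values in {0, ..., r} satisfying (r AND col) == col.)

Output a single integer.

r27=11011 pc4: +16 =16
r28=11100 pc3: +8 =24
r29=11101 pc4: +16 =40
r30=11110 pc4: +16 =56
r31=11111 pc5: +32 =88
r32=100000 pc1: +2 =90
r33=100001 pc2: +4 =94
r34=100010 pc2: +4 =98
r35=100011 pc3: +8 =106
r36=100100 pc2: +4 =110
r37=100101 pc3: +8 =118
r38=100110 pc3: +8 =126

Answer: 126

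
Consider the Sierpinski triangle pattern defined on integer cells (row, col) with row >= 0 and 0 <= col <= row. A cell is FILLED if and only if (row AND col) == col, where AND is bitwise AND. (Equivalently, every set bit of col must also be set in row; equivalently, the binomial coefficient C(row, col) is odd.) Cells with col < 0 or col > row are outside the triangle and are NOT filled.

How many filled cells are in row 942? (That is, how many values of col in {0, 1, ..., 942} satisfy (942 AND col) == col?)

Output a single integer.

942 in binary = 1110101110
popcount(942) = number of 1-bits in 1110101110 = 7
A col c satisfies (942 AND c) == c iff every set bit of c is also set in 942; each of the 7 set bits of 942 can independently be on or off in c.
count = 2^7 = 128

Answer: 128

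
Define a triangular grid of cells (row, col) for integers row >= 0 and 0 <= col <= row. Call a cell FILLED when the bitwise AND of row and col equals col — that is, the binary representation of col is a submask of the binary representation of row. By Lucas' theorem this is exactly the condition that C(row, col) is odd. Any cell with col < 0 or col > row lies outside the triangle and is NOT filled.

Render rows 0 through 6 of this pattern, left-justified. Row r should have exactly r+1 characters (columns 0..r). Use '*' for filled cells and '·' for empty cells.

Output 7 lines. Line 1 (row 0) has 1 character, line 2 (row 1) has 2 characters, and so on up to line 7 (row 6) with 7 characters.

r0=0: *
r1=1: **
r2=10: *·*
r3=11: ****
r4=100: *···*
r5=101: **··**
r6=110: *·*·*·*

Answer: *
**
*·*
****
*···*
**··**
*·*·*·*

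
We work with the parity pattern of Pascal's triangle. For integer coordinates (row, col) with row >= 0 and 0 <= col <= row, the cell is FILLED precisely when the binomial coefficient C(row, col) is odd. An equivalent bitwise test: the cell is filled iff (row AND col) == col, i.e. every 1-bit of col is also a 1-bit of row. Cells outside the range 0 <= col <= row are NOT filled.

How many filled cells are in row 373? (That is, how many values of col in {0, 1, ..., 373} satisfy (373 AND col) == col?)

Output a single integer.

373 in binary = 101110101
popcount(373) = number of 1-bits in 101110101 = 6
A col c satisfies (373 AND c) == c iff every set bit of c is also set in 373; each of the 6 set bits of 373 can independently be on or off in c.
count = 2^6 = 64

Answer: 64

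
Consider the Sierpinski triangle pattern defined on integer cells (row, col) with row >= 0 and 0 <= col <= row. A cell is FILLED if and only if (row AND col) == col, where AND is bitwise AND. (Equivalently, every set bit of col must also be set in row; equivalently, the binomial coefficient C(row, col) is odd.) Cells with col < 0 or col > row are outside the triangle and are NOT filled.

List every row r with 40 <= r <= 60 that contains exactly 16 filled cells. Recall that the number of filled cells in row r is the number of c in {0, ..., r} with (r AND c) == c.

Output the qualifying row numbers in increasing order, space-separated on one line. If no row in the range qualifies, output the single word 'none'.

Answer: 43 45 46 51 53 54 57 58 60

Derivation:
Row r has 2^popcount(r) filled cells, so we need popcount(r) = log2(16) = 4.
Scan r = 40..60 and keep those with exactly 4 one-bits:
r=40=101000 popcount=2 -> skip
r=41=101001 popcount=3 -> skip
r=42=101010 popcount=3 -> skip
r=43=101011 popcount=4 -> KEEP
r=44=101100 popcount=3 -> skip
r=45=101101 popcount=4 -> KEEP
r=46=101110 popcount=4 -> KEEP
r=47=101111 popcount=5 -> skip
r=48=110000 popcount=2 -> skip
r=49=110001 popcount=3 -> skip
r=50=110010 popcount=3 -> skip
r=51=110011 popcount=4 -> KEEP
r=52=110100 popcount=3 -> skip
r=53=110101 popcount=4 -> KEEP
r=54=110110 popcount=4 -> KEEP
r=55=110111 popcount=5 -> skip
r=56=111000 popcount=3 -> skip
r=57=111001 popcount=4 -> KEEP
r=58=111010 popcount=4 -> KEEP
r=59=111011 popcount=5 -> skip
r=60=111100 popcount=4 -> KEEP
Kept rows: 43 45 46 51 53 54 57 58 60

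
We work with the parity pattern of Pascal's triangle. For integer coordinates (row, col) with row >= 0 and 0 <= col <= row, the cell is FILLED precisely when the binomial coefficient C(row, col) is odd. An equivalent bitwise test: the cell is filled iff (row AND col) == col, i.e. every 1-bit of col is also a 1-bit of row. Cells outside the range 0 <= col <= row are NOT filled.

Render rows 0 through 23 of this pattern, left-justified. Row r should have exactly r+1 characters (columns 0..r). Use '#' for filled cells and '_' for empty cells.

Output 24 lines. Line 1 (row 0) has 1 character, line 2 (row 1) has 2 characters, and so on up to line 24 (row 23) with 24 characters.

Answer: #
##
#_#
####
#___#
##__##
#_#_#_#
########
#_______#
##______##
#_#_____#_#
####____####
#___#___#___#
##__##__##__##
#_#_#_#_#_#_#_#
################
#_______________#
##______________##
#_#_____________#_#
####____________####
#___#___________#___#
##__##__________##__##
#_#_#_#_________#_#_#_#
########________########

Derivation:
r0=0: #
r1=1: ##
r2=10: #_#
r3=11: ####
r4=100: #___#
r5=101: ##__##
r6=110: #_#_#_#
r7=111: ########
r8=1000: #_______#
r9=1001: ##______##
r10=1010: #_#_____#_#
r11=1011: ####____####
r12=1100: #___#___#___#
r13=1101: ##__##__##__##
r14=1110: #_#_#_#_#_#_#_#
r15=1111: ################
r16=10000: #_______________#
r17=10001: ##______________##
r18=10010: #_#_____________#_#
r19=10011: ####____________####
r20=10100: #___#___________#___#
r21=10101: ##__##__________##__##
r22=10110: #_#_#_#_________#_#_#_#
r23=10111: ########________########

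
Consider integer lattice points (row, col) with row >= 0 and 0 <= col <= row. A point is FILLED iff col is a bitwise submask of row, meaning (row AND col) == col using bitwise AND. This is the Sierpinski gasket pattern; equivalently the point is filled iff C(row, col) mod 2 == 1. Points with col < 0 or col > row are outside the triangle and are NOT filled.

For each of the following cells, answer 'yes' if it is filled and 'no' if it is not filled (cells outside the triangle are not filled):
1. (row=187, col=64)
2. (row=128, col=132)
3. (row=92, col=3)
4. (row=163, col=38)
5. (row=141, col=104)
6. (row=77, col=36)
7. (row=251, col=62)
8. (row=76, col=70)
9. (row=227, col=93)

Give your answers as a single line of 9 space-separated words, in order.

(187,64): row=0b10111011, col=0b1000000, row AND col = 0b0 = 0; 0 != 64 -> empty
(128,132): col outside [0, 128] -> not filled
(92,3): row=0b1011100, col=0b11, row AND col = 0b0 = 0; 0 != 3 -> empty
(163,38): row=0b10100011, col=0b100110, row AND col = 0b100010 = 34; 34 != 38 -> empty
(141,104): row=0b10001101, col=0b1101000, row AND col = 0b1000 = 8; 8 != 104 -> empty
(77,36): row=0b1001101, col=0b100100, row AND col = 0b100 = 4; 4 != 36 -> empty
(251,62): row=0b11111011, col=0b111110, row AND col = 0b111010 = 58; 58 != 62 -> empty
(76,70): row=0b1001100, col=0b1000110, row AND col = 0b1000100 = 68; 68 != 70 -> empty
(227,93): row=0b11100011, col=0b1011101, row AND col = 0b1000001 = 65; 65 != 93 -> empty

Answer: no no no no no no no no no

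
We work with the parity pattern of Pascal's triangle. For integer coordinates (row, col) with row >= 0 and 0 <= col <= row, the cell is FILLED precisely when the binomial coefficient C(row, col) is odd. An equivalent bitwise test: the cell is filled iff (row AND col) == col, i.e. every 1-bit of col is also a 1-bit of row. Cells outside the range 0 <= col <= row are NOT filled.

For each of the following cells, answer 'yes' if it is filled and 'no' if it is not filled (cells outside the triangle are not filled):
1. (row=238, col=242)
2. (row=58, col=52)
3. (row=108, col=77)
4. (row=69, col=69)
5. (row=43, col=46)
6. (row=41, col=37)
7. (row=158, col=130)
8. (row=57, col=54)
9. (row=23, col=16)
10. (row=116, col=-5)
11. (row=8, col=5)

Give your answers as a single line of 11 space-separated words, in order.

(238,242): col outside [0, 238] -> not filled
(58,52): row=0b111010, col=0b110100, row AND col = 0b110000 = 48; 48 != 52 -> empty
(108,77): row=0b1101100, col=0b1001101, row AND col = 0b1001100 = 76; 76 != 77 -> empty
(69,69): row=0b1000101, col=0b1000101, row AND col = 0b1000101 = 69; 69 == 69 -> filled
(43,46): col outside [0, 43] -> not filled
(41,37): row=0b101001, col=0b100101, row AND col = 0b100001 = 33; 33 != 37 -> empty
(158,130): row=0b10011110, col=0b10000010, row AND col = 0b10000010 = 130; 130 == 130 -> filled
(57,54): row=0b111001, col=0b110110, row AND col = 0b110000 = 48; 48 != 54 -> empty
(23,16): row=0b10111, col=0b10000, row AND col = 0b10000 = 16; 16 == 16 -> filled
(116,-5): col outside [0, 116] -> not filled
(8,5): row=0b1000, col=0b101, row AND col = 0b0 = 0; 0 != 5 -> empty

Answer: no no no yes no no yes no yes no no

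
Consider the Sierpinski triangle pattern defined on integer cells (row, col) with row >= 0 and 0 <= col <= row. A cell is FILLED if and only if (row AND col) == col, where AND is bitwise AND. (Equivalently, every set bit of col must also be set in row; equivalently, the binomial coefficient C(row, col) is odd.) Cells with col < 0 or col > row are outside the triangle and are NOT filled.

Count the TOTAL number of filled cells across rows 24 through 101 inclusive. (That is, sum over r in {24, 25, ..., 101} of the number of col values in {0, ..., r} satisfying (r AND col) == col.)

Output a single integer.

r24=11000 pc2: +4 =4
r25=11001 pc3: +8 =12
r26=11010 pc3: +8 =20
r27=11011 pc4: +16 =36
r28=11100 pc3: +8 =44
r29=11101 pc4: +16 =60
r30=11110 pc4: +16 =76
r31=11111 pc5: +32 =108
r32=100000 pc1: +2 =110
r33=100001 pc2: +4 =114
r34=100010 pc2: +4 =118
r35=100011 pc3: +8 =126
r36=100100 pc2: +4 =130
r37=100101 pc3: +8 =138
r38=100110 pc3: +8 =146
r39=100111 pc4: +16 =162
r40=101000 pc2: +4 =166
r41=101001 pc3: +8 =174
r42=101010 pc3: +8 =182
r43=101011 pc4: +16 =198
r44=101100 pc3: +8 =206
r45=101101 pc4: +16 =222
r46=101110 pc4: +16 =238
r47=101111 pc5: +32 =270
r48=110000 pc2: +4 =274
r49=110001 pc3: +8 =282
r50=110010 pc3: +8 =290
r51=110011 pc4: +16 =306
r52=110100 pc3: +8 =314
r53=110101 pc4: +16 =330
r54=110110 pc4: +16 =346
r55=110111 pc5: +32 =378
r56=111000 pc3: +8 =386
r57=111001 pc4: +16 =402
r58=111010 pc4: +16 =418
r59=111011 pc5: +32 =450
r60=111100 pc4: +16 =466
r61=111101 pc5: +32 =498
r62=111110 pc5: +32 =530
r63=111111 pc6: +64 =594
r64=1000000 pc1: +2 =596
r65=1000001 pc2: +4 =600
r66=1000010 pc2: +4 =604
r67=1000011 pc3: +8 =612
r68=1000100 pc2: +4 =616
r69=1000101 pc3: +8 =624
r70=1000110 pc3: +8 =632
r71=1000111 pc4: +16 =648
r72=1001000 pc2: +4 =652
r73=1001001 pc3: +8 =660
r74=1001010 pc3: +8 =668
r75=1001011 pc4: +16 =684
r76=1001100 pc3: +8 =692
r77=1001101 pc4: +16 =708
r78=1001110 pc4: +16 =724
r79=1001111 pc5: +32 =756
r80=1010000 pc2: +4 =760
r81=1010001 pc3: +8 =768
r82=1010010 pc3: +8 =776
r83=1010011 pc4: +16 =792
r84=1010100 pc3: +8 =800
r85=1010101 pc4: +16 =816
r86=1010110 pc4: +16 =832
r87=1010111 pc5: +32 =864
r88=1011000 pc3: +8 =872
r89=1011001 pc4: +16 =888
r90=1011010 pc4: +16 =904
r91=1011011 pc5: +32 =936
r92=1011100 pc4: +16 =952
r93=1011101 pc5: +32 =984
r94=1011110 pc5: +32 =1016
r95=1011111 pc6: +64 =1080
r96=1100000 pc2: +4 =1084
r97=1100001 pc3: +8 =1092
r98=1100010 pc3: +8 =1100
r99=1100011 pc4: +16 =1116
r100=1100100 pc3: +8 =1124
r101=1100101 pc4: +16 =1140

Answer: 1140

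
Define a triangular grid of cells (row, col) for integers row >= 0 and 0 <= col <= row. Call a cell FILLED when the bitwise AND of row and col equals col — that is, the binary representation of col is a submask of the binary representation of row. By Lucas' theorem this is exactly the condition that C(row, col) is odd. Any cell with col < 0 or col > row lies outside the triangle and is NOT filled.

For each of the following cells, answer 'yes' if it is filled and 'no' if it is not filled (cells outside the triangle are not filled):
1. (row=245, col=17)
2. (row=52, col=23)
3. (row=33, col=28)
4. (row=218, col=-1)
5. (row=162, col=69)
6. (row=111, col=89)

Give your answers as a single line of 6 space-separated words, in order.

Answer: yes no no no no no

Derivation:
(245,17): row=0b11110101, col=0b10001, row AND col = 0b10001 = 17; 17 == 17 -> filled
(52,23): row=0b110100, col=0b10111, row AND col = 0b10100 = 20; 20 != 23 -> empty
(33,28): row=0b100001, col=0b11100, row AND col = 0b0 = 0; 0 != 28 -> empty
(218,-1): col outside [0, 218] -> not filled
(162,69): row=0b10100010, col=0b1000101, row AND col = 0b0 = 0; 0 != 69 -> empty
(111,89): row=0b1101111, col=0b1011001, row AND col = 0b1001001 = 73; 73 != 89 -> empty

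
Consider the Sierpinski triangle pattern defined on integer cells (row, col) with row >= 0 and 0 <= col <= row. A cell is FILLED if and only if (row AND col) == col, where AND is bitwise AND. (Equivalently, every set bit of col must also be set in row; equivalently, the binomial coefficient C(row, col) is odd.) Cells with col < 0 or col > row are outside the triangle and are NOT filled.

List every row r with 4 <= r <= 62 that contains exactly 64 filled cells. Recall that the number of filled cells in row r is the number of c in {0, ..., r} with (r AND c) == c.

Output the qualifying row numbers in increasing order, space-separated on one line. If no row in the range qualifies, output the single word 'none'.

Answer: none

Derivation:
Row r has 2^popcount(r) filled cells, so we need popcount(r) = log2(64) = 6.
Scan r = 4..62 and keep those with exactly 6 one-bits:
r=4=100 popcount=1 -> skip
r=5=101 popcount=2 -> skip
r=6=110 popcount=2 -> skip
r=7=111 popcount=3 -> skip
r=8=1000 popcount=1 -> skip
r=9=1001 popcount=2 -> skip
r=10=1010 popcount=2 -> skip
r=11=1011 popcount=3 -> skip
r=12=1100 popcount=2 -> skip
r=13=1101 popcount=3 -> skip
r=14=1110 popcount=3 -> skip
r=15=1111 popcount=4 -> skip
r=16=10000 popcount=1 -> skip
r=17=10001 popcount=2 -> skip
r=18=10010 popcount=2 -> skip
r=19=10011 popcount=3 -> skip
r=20=10100 popcount=2 -> skip
r=21=10101 popcount=3 -> skip
r=22=10110 popcount=3 -> skip
r=23=10111 popcount=4 -> skip
r=24=11000 popcount=2 -> skip
r=25=11001 popcount=3 -> skip
r=26=11010 popcount=3 -> skip
r=27=11011 popcount=4 -> skip
r=28=11100 popcount=3 -> skip
r=29=11101 popcount=4 -> skip
r=30=11110 popcount=4 -> skip
r=31=11111 popcount=5 -> skip
r=32=100000 popcount=1 -> skip
r=33=100001 popcount=2 -> skip
r=34=100010 popcount=2 -> skip
r=35=100011 popcount=3 -> skip
r=36=100100 popcount=2 -> skip
r=37=100101 popcount=3 -> skip
r=38=100110 popcount=3 -> skip
r=39=100111 popcount=4 -> skip
r=40=101000 popcount=2 -> skip
r=41=101001 popcount=3 -> skip
r=42=101010 popcount=3 -> skip
r=43=101011 popcount=4 -> skip
r=44=101100 popcount=3 -> skip
r=45=101101 popcount=4 -> skip
r=46=101110 popcount=4 -> skip
r=47=101111 popcount=5 -> skip
r=48=110000 popcount=2 -> skip
r=49=110001 popcount=3 -> skip
r=50=110010 popcount=3 -> skip
r=51=110011 popcount=4 -> skip
r=52=110100 popcount=3 -> skip
r=53=110101 popcount=4 -> skip
r=54=110110 popcount=4 -> skip
r=55=110111 popcount=5 -> skip
r=56=111000 popcount=3 -> skip
r=57=111001 popcount=4 -> skip
r=58=111010 popcount=4 -> skip
r=59=111011 popcount=5 -> skip
r=60=111100 popcount=4 -> skip
r=61=111101 popcount=5 -> skip
r=62=111110 popcount=5 -> skip
Kept rows: none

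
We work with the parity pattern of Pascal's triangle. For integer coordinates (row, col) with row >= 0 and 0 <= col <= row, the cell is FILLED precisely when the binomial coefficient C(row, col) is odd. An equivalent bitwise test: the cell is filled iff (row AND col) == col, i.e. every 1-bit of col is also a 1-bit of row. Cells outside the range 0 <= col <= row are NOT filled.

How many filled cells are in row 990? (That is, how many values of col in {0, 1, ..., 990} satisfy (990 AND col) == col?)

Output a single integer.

Answer: 256

Derivation:
990 in binary = 1111011110
popcount(990) = number of 1-bits in 1111011110 = 8
A col c satisfies (990 AND c) == c iff every set bit of c is also set in 990; each of the 8 set bits of 990 can independently be on or off in c.
count = 2^8 = 256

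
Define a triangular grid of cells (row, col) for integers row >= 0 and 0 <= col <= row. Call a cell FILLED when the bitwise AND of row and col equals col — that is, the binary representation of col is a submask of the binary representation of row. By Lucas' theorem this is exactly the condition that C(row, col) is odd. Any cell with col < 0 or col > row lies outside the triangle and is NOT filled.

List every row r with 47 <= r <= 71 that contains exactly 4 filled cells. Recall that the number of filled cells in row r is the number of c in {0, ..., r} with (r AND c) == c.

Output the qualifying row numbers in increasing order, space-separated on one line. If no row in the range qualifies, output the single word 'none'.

Row r has 2^popcount(r) filled cells, so we need popcount(r) = log2(4) = 2.
Scan r = 47..71 and keep those with exactly 2 one-bits:
r=47=101111 popcount=5 -> skip
r=48=110000 popcount=2 -> KEEP
r=49=110001 popcount=3 -> skip
r=50=110010 popcount=3 -> skip
r=51=110011 popcount=4 -> skip
r=52=110100 popcount=3 -> skip
r=53=110101 popcount=4 -> skip
r=54=110110 popcount=4 -> skip
r=55=110111 popcount=5 -> skip
r=56=111000 popcount=3 -> skip
r=57=111001 popcount=4 -> skip
r=58=111010 popcount=4 -> skip
r=59=111011 popcount=5 -> skip
r=60=111100 popcount=4 -> skip
r=61=111101 popcount=5 -> skip
r=62=111110 popcount=5 -> skip
r=63=111111 popcount=6 -> skip
r=64=1000000 popcount=1 -> skip
r=65=1000001 popcount=2 -> KEEP
r=66=1000010 popcount=2 -> KEEP
r=67=1000011 popcount=3 -> skip
r=68=1000100 popcount=2 -> KEEP
r=69=1000101 popcount=3 -> skip
r=70=1000110 popcount=3 -> skip
r=71=1000111 popcount=4 -> skip
Kept rows: 48 65 66 68

Answer: 48 65 66 68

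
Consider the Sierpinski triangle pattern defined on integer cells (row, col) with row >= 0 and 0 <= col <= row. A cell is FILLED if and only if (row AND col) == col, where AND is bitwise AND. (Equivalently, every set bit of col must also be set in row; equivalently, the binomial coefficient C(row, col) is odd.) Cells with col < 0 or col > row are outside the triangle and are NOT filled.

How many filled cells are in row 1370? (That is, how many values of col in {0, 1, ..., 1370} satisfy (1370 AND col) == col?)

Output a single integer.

1370 in binary = 10101011010
popcount(1370) = number of 1-bits in 10101011010 = 6
A col c satisfies (1370 AND c) == c iff every set bit of c is also set in 1370; each of the 6 set bits of 1370 can independently be on or off in c.
count = 2^6 = 64

Answer: 64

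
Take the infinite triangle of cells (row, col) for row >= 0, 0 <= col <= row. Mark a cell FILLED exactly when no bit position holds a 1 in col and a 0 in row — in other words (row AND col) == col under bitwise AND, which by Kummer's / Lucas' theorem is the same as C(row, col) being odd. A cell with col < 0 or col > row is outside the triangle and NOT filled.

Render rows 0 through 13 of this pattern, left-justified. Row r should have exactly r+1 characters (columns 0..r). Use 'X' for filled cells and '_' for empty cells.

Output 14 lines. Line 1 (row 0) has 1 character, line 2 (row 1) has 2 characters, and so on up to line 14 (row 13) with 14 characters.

Answer: X
XX
X_X
XXXX
X___X
XX__XX
X_X_X_X
XXXXXXXX
X_______X
XX______XX
X_X_____X_X
XXXX____XXXX
X___X___X___X
XX__XX__XX__XX

Derivation:
r0=0: X
r1=1: XX
r2=10: X_X
r3=11: XXXX
r4=100: X___X
r5=101: XX__XX
r6=110: X_X_X_X
r7=111: XXXXXXXX
r8=1000: X_______X
r9=1001: XX______XX
r10=1010: X_X_____X_X
r11=1011: XXXX____XXXX
r12=1100: X___X___X___X
r13=1101: XX__XX__XX__XX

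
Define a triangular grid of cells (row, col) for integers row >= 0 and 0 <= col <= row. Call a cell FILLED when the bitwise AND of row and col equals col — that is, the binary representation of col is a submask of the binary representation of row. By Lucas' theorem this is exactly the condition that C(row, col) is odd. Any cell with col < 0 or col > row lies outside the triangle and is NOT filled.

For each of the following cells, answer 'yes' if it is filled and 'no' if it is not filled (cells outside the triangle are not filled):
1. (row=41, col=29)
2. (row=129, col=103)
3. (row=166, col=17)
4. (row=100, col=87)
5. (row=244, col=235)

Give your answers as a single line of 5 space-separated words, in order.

(41,29): row=0b101001, col=0b11101, row AND col = 0b1001 = 9; 9 != 29 -> empty
(129,103): row=0b10000001, col=0b1100111, row AND col = 0b1 = 1; 1 != 103 -> empty
(166,17): row=0b10100110, col=0b10001, row AND col = 0b0 = 0; 0 != 17 -> empty
(100,87): row=0b1100100, col=0b1010111, row AND col = 0b1000100 = 68; 68 != 87 -> empty
(244,235): row=0b11110100, col=0b11101011, row AND col = 0b11100000 = 224; 224 != 235 -> empty

Answer: no no no no no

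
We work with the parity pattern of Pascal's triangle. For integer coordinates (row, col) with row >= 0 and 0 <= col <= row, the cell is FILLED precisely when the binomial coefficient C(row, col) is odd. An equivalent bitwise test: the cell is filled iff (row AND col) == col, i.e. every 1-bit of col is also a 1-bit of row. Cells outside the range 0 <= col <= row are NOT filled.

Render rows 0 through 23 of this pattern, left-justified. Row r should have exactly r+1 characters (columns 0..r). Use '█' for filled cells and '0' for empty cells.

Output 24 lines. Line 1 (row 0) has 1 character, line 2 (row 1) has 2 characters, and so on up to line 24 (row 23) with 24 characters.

Answer: █
██
█0█
████
█000█
██00██
█0█0█0█
████████
█0000000█
██000000██
█0█00000█0█
████0000████
█000█000█000█
██00██00██00██
█0█0█0█0█0█0█0█
████████████████
█000000000000000█
██00000000000000██
█0█0000000000000█0█
████000000000000████
█000█00000000000█000█
██00██0000000000██00██
█0█0█0█000000000█0█0█0█
████████00000000████████

Derivation:
r0=0: █
r1=1: ██
r2=10: █0█
r3=11: ████
r4=100: █000█
r5=101: ██00██
r6=110: █0█0█0█
r7=111: ████████
r8=1000: █0000000█
r9=1001: ██000000██
r10=1010: █0█00000█0█
r11=1011: ████0000████
r12=1100: █000█000█000█
r13=1101: ██00██00██00██
r14=1110: █0█0█0█0█0█0█0█
r15=1111: ████████████████
r16=10000: █000000000000000█
r17=10001: ██00000000000000██
r18=10010: █0█0000000000000█0█
r19=10011: ████000000000000████
r20=10100: █000█00000000000█000█
r21=10101: ██00██0000000000██00██
r22=10110: █0█0█0█000000000█0█0█0█
r23=10111: ████████00000000████████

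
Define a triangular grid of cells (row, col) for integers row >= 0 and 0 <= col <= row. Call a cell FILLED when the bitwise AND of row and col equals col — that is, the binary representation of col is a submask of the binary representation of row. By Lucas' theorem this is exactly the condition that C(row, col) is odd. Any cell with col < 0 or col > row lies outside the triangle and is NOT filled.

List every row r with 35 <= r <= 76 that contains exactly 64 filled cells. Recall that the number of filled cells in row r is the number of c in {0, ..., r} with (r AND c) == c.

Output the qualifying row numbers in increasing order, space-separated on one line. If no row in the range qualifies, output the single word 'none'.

Answer: 63

Derivation:
Row r has 2^popcount(r) filled cells, so we need popcount(r) = log2(64) = 6.
Scan r = 35..76 and keep those with exactly 6 one-bits:
r=35=100011 popcount=3 -> skip
r=36=100100 popcount=2 -> skip
r=37=100101 popcount=3 -> skip
r=38=100110 popcount=3 -> skip
r=39=100111 popcount=4 -> skip
r=40=101000 popcount=2 -> skip
r=41=101001 popcount=3 -> skip
r=42=101010 popcount=3 -> skip
r=43=101011 popcount=4 -> skip
r=44=101100 popcount=3 -> skip
r=45=101101 popcount=4 -> skip
r=46=101110 popcount=4 -> skip
r=47=101111 popcount=5 -> skip
r=48=110000 popcount=2 -> skip
r=49=110001 popcount=3 -> skip
r=50=110010 popcount=3 -> skip
r=51=110011 popcount=4 -> skip
r=52=110100 popcount=3 -> skip
r=53=110101 popcount=4 -> skip
r=54=110110 popcount=4 -> skip
r=55=110111 popcount=5 -> skip
r=56=111000 popcount=3 -> skip
r=57=111001 popcount=4 -> skip
r=58=111010 popcount=4 -> skip
r=59=111011 popcount=5 -> skip
r=60=111100 popcount=4 -> skip
r=61=111101 popcount=5 -> skip
r=62=111110 popcount=5 -> skip
r=63=111111 popcount=6 -> KEEP
r=64=1000000 popcount=1 -> skip
r=65=1000001 popcount=2 -> skip
r=66=1000010 popcount=2 -> skip
r=67=1000011 popcount=3 -> skip
r=68=1000100 popcount=2 -> skip
r=69=1000101 popcount=3 -> skip
r=70=1000110 popcount=3 -> skip
r=71=1000111 popcount=4 -> skip
r=72=1001000 popcount=2 -> skip
r=73=1001001 popcount=3 -> skip
r=74=1001010 popcount=3 -> skip
r=75=1001011 popcount=4 -> skip
r=76=1001100 popcount=3 -> skip
Kept rows: 63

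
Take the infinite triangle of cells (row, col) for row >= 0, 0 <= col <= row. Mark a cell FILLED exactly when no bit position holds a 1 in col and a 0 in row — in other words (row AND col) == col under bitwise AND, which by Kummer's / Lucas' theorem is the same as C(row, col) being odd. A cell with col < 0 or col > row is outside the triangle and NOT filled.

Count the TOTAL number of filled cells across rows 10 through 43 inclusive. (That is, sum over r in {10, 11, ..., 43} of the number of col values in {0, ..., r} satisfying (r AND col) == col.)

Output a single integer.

Answer: 300

Derivation:
r10=1010 pc2: +4 =4
r11=1011 pc3: +8 =12
r12=1100 pc2: +4 =16
r13=1101 pc3: +8 =24
r14=1110 pc3: +8 =32
r15=1111 pc4: +16 =48
r16=10000 pc1: +2 =50
r17=10001 pc2: +4 =54
r18=10010 pc2: +4 =58
r19=10011 pc3: +8 =66
r20=10100 pc2: +4 =70
r21=10101 pc3: +8 =78
r22=10110 pc3: +8 =86
r23=10111 pc4: +16 =102
r24=11000 pc2: +4 =106
r25=11001 pc3: +8 =114
r26=11010 pc3: +8 =122
r27=11011 pc4: +16 =138
r28=11100 pc3: +8 =146
r29=11101 pc4: +16 =162
r30=11110 pc4: +16 =178
r31=11111 pc5: +32 =210
r32=100000 pc1: +2 =212
r33=100001 pc2: +4 =216
r34=100010 pc2: +4 =220
r35=100011 pc3: +8 =228
r36=100100 pc2: +4 =232
r37=100101 pc3: +8 =240
r38=100110 pc3: +8 =248
r39=100111 pc4: +16 =264
r40=101000 pc2: +4 =268
r41=101001 pc3: +8 =276
r42=101010 pc3: +8 =284
r43=101011 pc4: +16 =300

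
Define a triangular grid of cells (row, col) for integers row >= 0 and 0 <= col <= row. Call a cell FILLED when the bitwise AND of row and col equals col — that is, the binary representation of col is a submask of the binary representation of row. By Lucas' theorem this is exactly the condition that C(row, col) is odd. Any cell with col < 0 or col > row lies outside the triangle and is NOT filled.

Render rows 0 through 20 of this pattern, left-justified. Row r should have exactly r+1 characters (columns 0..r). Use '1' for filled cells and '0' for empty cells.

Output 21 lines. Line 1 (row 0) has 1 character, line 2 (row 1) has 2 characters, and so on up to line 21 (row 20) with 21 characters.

r0=0: 1
r1=1: 11
r2=10: 101
r3=11: 1111
r4=100: 10001
r5=101: 110011
r6=110: 1010101
r7=111: 11111111
r8=1000: 100000001
r9=1001: 1100000011
r10=1010: 10100000101
r11=1011: 111100001111
r12=1100: 1000100010001
r13=1101: 11001100110011
r14=1110: 101010101010101
r15=1111: 1111111111111111
r16=10000: 10000000000000001
r17=10001: 110000000000000011
r18=10010: 1010000000000000101
r19=10011: 11110000000000001111
r20=10100: 100010000000000010001

Answer: 1
11
101
1111
10001
110011
1010101
11111111
100000001
1100000011
10100000101
111100001111
1000100010001
11001100110011
101010101010101
1111111111111111
10000000000000001
110000000000000011
1010000000000000101
11110000000000001111
100010000000000010001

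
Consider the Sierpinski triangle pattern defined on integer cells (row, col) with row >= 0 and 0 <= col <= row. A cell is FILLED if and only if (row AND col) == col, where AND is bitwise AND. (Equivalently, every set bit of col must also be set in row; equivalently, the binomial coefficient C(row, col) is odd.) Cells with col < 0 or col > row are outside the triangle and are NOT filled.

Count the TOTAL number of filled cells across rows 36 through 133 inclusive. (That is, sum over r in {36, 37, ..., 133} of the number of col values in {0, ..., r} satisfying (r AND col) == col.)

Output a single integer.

r36=100100 pc2: +4 =4
r37=100101 pc3: +8 =12
r38=100110 pc3: +8 =20
r39=100111 pc4: +16 =36
r40=101000 pc2: +4 =40
r41=101001 pc3: +8 =48
r42=101010 pc3: +8 =56
r43=101011 pc4: +16 =72
r44=101100 pc3: +8 =80
r45=101101 pc4: +16 =96
r46=101110 pc4: +16 =112
r47=101111 pc5: +32 =144
r48=110000 pc2: +4 =148
r49=110001 pc3: +8 =156
r50=110010 pc3: +8 =164
r51=110011 pc4: +16 =180
r52=110100 pc3: +8 =188
r53=110101 pc4: +16 =204
r54=110110 pc4: +16 =220
r55=110111 pc5: +32 =252
r56=111000 pc3: +8 =260
r57=111001 pc4: +16 =276
r58=111010 pc4: +16 =292
r59=111011 pc5: +32 =324
r60=111100 pc4: +16 =340
r61=111101 pc5: +32 =372
r62=111110 pc5: +32 =404
r63=111111 pc6: +64 =468
r64=1000000 pc1: +2 =470
r65=1000001 pc2: +4 =474
r66=1000010 pc2: +4 =478
r67=1000011 pc3: +8 =486
r68=1000100 pc2: +4 =490
r69=1000101 pc3: +8 =498
r70=1000110 pc3: +8 =506
r71=1000111 pc4: +16 =522
r72=1001000 pc2: +4 =526
r73=1001001 pc3: +8 =534
r74=1001010 pc3: +8 =542
r75=1001011 pc4: +16 =558
r76=1001100 pc3: +8 =566
r77=1001101 pc4: +16 =582
r78=1001110 pc4: +16 =598
r79=1001111 pc5: +32 =630
r80=1010000 pc2: +4 =634
r81=1010001 pc3: +8 =642
r82=1010010 pc3: +8 =650
r83=1010011 pc4: +16 =666
r84=1010100 pc3: +8 =674
r85=1010101 pc4: +16 =690
r86=1010110 pc4: +16 =706
r87=1010111 pc5: +32 =738
r88=1011000 pc3: +8 =746
r89=1011001 pc4: +16 =762
r90=1011010 pc4: +16 =778
r91=1011011 pc5: +32 =810
r92=1011100 pc4: +16 =826
r93=1011101 pc5: +32 =858
r94=1011110 pc5: +32 =890
r95=1011111 pc6: +64 =954
r96=1100000 pc2: +4 =958
r97=1100001 pc3: +8 =966
r98=1100010 pc3: +8 =974
r99=1100011 pc4: +16 =990
r100=1100100 pc3: +8 =998
r101=1100101 pc4: +16 =1014
r102=1100110 pc4: +16 =1030
r103=1100111 pc5: +32 =1062
r104=1101000 pc3: +8 =1070
r105=1101001 pc4: +16 =1086
r106=1101010 pc4: +16 =1102
r107=1101011 pc5: +32 =1134
r108=1101100 pc4: +16 =1150
r109=1101101 pc5: +32 =1182
r110=1101110 pc5: +32 =1214
r111=1101111 pc6: +64 =1278
r112=1110000 pc3: +8 =1286
r113=1110001 pc4: +16 =1302
r114=1110010 pc4: +16 =1318
r115=1110011 pc5: +32 =1350
r116=1110100 pc4: +16 =1366
r117=1110101 pc5: +32 =1398
r118=1110110 pc5: +32 =1430
r119=1110111 pc6: +64 =1494
r120=1111000 pc4: +16 =1510
r121=1111001 pc5: +32 =1542
r122=1111010 pc5: +32 =1574
r123=1111011 pc6: +64 =1638
r124=1111100 pc5: +32 =1670
r125=1111101 pc6: +64 =1734
r126=1111110 pc6: +64 =1798
r127=1111111 pc7: +128 =1926
r128=10000000 pc1: +2 =1928
r129=10000001 pc2: +4 =1932
r130=10000010 pc2: +4 =1936
r131=10000011 pc3: +8 =1944
r132=10000100 pc2: +4 =1948
r133=10000101 pc3: +8 =1956

Answer: 1956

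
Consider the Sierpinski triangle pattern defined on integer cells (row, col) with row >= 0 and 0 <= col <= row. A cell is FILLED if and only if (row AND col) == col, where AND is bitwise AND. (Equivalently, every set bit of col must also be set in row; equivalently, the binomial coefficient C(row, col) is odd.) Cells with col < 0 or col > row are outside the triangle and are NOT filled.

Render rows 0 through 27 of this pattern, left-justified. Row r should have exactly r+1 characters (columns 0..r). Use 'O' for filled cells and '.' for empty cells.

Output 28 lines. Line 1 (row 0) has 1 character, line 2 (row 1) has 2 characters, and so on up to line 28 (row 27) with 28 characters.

Answer: O
OO
O.O
OOOO
O...O
OO..OO
O.O.O.O
OOOOOOOO
O.......O
OO......OO
O.O.....O.O
OOOO....OOOO
O...O...O...O
OO..OO..OO..OO
O.O.O.O.O.O.O.O
OOOOOOOOOOOOOOOO
O...............O
OO..............OO
O.O.............O.O
OOOO............OOOO
O...O...........O...O
OO..OO..........OO..OO
O.O.O.O.........O.O.O.O
OOOOOOOO........OOOOOOOO
O.......O.......O.......O
OO......OO......OO......OO
O.O.....O.O.....O.O.....O.O
OOOO....OOOO....OOOO....OOOO

Derivation:
r0=0: O
r1=1: OO
r2=10: O.O
r3=11: OOOO
r4=100: O...O
r5=101: OO..OO
r6=110: O.O.O.O
r7=111: OOOOOOOO
r8=1000: O.......O
r9=1001: OO......OO
r10=1010: O.O.....O.O
r11=1011: OOOO....OOOO
r12=1100: O...O...O...O
r13=1101: OO..OO..OO..OO
r14=1110: O.O.O.O.O.O.O.O
r15=1111: OOOOOOOOOOOOOOOO
r16=10000: O...............O
r17=10001: OO..............OO
r18=10010: O.O.............O.O
r19=10011: OOOO............OOOO
r20=10100: O...O...........O...O
r21=10101: OO..OO..........OO..OO
r22=10110: O.O.O.O.........O.O.O.O
r23=10111: OOOOOOOO........OOOOOOOO
r24=11000: O.......O.......O.......O
r25=11001: OO......OO......OO......OO
r26=11010: O.O.....O.O.....O.O.....O.O
r27=11011: OOOO....OOOO....OOOO....OOOO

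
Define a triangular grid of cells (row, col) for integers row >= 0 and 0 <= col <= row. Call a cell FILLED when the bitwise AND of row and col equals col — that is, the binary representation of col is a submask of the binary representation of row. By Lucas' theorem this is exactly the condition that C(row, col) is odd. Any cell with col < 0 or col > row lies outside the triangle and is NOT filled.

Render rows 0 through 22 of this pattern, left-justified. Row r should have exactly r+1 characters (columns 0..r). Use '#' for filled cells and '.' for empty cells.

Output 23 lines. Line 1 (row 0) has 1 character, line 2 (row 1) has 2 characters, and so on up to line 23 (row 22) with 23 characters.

Answer: #
##
#.#
####
#...#
##..##
#.#.#.#
########
#.......#
##......##
#.#.....#.#
####....####
#...#...#...#
##..##..##..##
#.#.#.#.#.#.#.#
################
#...............#
##..............##
#.#.............#.#
####............####
#...#...........#...#
##..##..........##..##
#.#.#.#.........#.#.#.#

Derivation:
r0=0: #
r1=1: ##
r2=10: #.#
r3=11: ####
r4=100: #...#
r5=101: ##..##
r6=110: #.#.#.#
r7=111: ########
r8=1000: #.......#
r9=1001: ##......##
r10=1010: #.#.....#.#
r11=1011: ####....####
r12=1100: #...#...#...#
r13=1101: ##..##..##..##
r14=1110: #.#.#.#.#.#.#.#
r15=1111: ################
r16=10000: #...............#
r17=10001: ##..............##
r18=10010: #.#.............#.#
r19=10011: ####............####
r20=10100: #...#...........#...#
r21=10101: ##..##..........##..##
r22=10110: #.#.#.#.........#.#.#.#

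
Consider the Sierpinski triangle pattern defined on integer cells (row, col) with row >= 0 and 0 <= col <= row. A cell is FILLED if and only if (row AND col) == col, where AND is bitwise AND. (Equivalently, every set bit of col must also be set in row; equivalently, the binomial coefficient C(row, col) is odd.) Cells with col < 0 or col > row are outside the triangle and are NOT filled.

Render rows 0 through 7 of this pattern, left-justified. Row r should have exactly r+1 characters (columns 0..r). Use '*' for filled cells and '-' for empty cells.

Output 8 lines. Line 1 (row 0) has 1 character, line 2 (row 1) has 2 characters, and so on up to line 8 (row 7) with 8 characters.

r0=0: *
r1=1: **
r2=10: *-*
r3=11: ****
r4=100: *---*
r5=101: **--**
r6=110: *-*-*-*
r7=111: ********

Answer: *
**
*-*
****
*---*
**--**
*-*-*-*
********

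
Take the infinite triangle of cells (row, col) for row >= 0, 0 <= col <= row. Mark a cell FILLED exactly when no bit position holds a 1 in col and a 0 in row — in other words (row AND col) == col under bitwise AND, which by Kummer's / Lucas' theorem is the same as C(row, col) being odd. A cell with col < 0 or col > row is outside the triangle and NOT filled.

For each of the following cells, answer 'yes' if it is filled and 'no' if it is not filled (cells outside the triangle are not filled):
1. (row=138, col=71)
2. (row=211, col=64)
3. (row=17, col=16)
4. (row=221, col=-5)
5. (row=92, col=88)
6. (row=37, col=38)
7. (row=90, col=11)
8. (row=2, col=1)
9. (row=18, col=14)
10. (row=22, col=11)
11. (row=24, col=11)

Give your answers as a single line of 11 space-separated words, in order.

Answer: no yes yes no yes no no no no no no

Derivation:
(138,71): row=0b10001010, col=0b1000111, row AND col = 0b10 = 2; 2 != 71 -> empty
(211,64): row=0b11010011, col=0b1000000, row AND col = 0b1000000 = 64; 64 == 64 -> filled
(17,16): row=0b10001, col=0b10000, row AND col = 0b10000 = 16; 16 == 16 -> filled
(221,-5): col outside [0, 221] -> not filled
(92,88): row=0b1011100, col=0b1011000, row AND col = 0b1011000 = 88; 88 == 88 -> filled
(37,38): col outside [0, 37] -> not filled
(90,11): row=0b1011010, col=0b1011, row AND col = 0b1010 = 10; 10 != 11 -> empty
(2,1): row=0b10, col=0b1, row AND col = 0b0 = 0; 0 != 1 -> empty
(18,14): row=0b10010, col=0b1110, row AND col = 0b10 = 2; 2 != 14 -> empty
(22,11): row=0b10110, col=0b1011, row AND col = 0b10 = 2; 2 != 11 -> empty
(24,11): row=0b11000, col=0b1011, row AND col = 0b1000 = 8; 8 != 11 -> empty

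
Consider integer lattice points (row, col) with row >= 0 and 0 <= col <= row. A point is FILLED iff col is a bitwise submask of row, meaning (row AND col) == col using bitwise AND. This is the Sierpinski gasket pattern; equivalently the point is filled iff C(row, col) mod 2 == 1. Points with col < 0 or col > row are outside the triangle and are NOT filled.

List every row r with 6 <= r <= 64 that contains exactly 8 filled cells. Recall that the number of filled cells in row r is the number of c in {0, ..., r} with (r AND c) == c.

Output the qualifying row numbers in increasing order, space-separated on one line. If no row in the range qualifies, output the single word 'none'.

Row r has 2^popcount(r) filled cells, so we need popcount(r) = log2(8) = 3.
Scan r = 6..64 and keep those with exactly 3 one-bits:
r=6=110 popcount=2 -> skip
r=7=111 popcount=3 -> KEEP
r=8=1000 popcount=1 -> skip
r=9=1001 popcount=2 -> skip
r=10=1010 popcount=2 -> skip
r=11=1011 popcount=3 -> KEEP
r=12=1100 popcount=2 -> skip
r=13=1101 popcount=3 -> KEEP
r=14=1110 popcount=3 -> KEEP
r=15=1111 popcount=4 -> skip
r=16=10000 popcount=1 -> skip
r=17=10001 popcount=2 -> skip
r=18=10010 popcount=2 -> skip
r=19=10011 popcount=3 -> KEEP
r=20=10100 popcount=2 -> skip
r=21=10101 popcount=3 -> KEEP
r=22=10110 popcount=3 -> KEEP
r=23=10111 popcount=4 -> skip
r=24=11000 popcount=2 -> skip
r=25=11001 popcount=3 -> KEEP
r=26=11010 popcount=3 -> KEEP
r=27=11011 popcount=4 -> skip
r=28=11100 popcount=3 -> KEEP
r=29=11101 popcount=4 -> skip
r=30=11110 popcount=4 -> skip
r=31=11111 popcount=5 -> skip
r=32=100000 popcount=1 -> skip
r=33=100001 popcount=2 -> skip
r=34=100010 popcount=2 -> skip
r=35=100011 popcount=3 -> KEEP
r=36=100100 popcount=2 -> skip
r=37=100101 popcount=3 -> KEEP
r=38=100110 popcount=3 -> KEEP
r=39=100111 popcount=4 -> skip
r=40=101000 popcount=2 -> skip
r=41=101001 popcount=3 -> KEEP
r=42=101010 popcount=3 -> KEEP
r=43=101011 popcount=4 -> skip
r=44=101100 popcount=3 -> KEEP
r=45=101101 popcount=4 -> skip
r=46=101110 popcount=4 -> skip
r=47=101111 popcount=5 -> skip
r=48=110000 popcount=2 -> skip
r=49=110001 popcount=3 -> KEEP
r=50=110010 popcount=3 -> KEEP
r=51=110011 popcount=4 -> skip
r=52=110100 popcount=3 -> KEEP
r=53=110101 popcount=4 -> skip
r=54=110110 popcount=4 -> skip
r=55=110111 popcount=5 -> skip
r=56=111000 popcount=3 -> KEEP
r=57=111001 popcount=4 -> skip
r=58=111010 popcount=4 -> skip
r=59=111011 popcount=5 -> skip
r=60=111100 popcount=4 -> skip
r=61=111101 popcount=5 -> skip
r=62=111110 popcount=5 -> skip
r=63=111111 popcount=6 -> skip
r=64=1000000 popcount=1 -> skip
Kept rows: 7 11 13 14 19 21 22 25 26 28 35 37 38 41 42 44 49 50 52 56

Answer: 7 11 13 14 19 21 22 25 26 28 35 37 38 41 42 44 49 50 52 56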